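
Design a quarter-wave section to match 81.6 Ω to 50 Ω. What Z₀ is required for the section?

Z_qwt ≈ 63.9 Ω

Z_qwt = √(Z_0·R_L) = √(50 × 81.6) = √4080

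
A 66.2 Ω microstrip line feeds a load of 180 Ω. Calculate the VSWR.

VSWR ≈ 2.72

Γ = (180 − 66.2)/(180 + 66.2) = 0.462
VSWR = (1 + 0.462)/(1 − 0.462)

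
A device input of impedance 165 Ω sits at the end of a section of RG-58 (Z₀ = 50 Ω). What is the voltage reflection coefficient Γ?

Γ = (Z_L − Z_0)/(Z_L + Z_0) = (165 − 50)/(165 + 50) = 115/215

Γ = 0.535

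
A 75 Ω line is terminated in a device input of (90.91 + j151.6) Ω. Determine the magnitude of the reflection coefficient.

|Γ| ≈ 0.678

Γ = (Z_L − Z_0)/(Z_L + Z_0) = (15.91 + j151.6)/(165.9 + j151.6)
|Γ| = 152/225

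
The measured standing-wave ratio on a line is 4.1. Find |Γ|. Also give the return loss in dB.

|Γ| ≈ 0.608; return loss ≈ 4.32 dB

|Γ| = (S − 1)/(S + 1) = (4.1 − 1)/(4.1 + 1) = 3.1/5.1
RL = −20·log₁₀|Γ| = −20·log₁₀(0.608)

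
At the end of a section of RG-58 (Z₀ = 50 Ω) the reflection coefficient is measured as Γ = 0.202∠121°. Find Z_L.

Z_L ≈ 38.4 + j13.9 Ω

Z_L = Z_0·(1 + Γ)/(1 − Γ) = 50·(0.896 + j0.173)/(1.1 − j0.173)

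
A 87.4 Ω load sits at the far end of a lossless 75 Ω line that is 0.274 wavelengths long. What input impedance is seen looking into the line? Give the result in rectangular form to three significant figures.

Z_in ≈ 64.7 + j2.95 Ω

βl = 2π × 0.274 = 98.6°
tan(βl) = tan(98.6°) = -6.58
Z_in = Z_0·(Z_L + jZ_0·tanβl)/(Z_0 + jZ_L·tanβl)
     = 75·(87.4 − j494)/(75 − j575)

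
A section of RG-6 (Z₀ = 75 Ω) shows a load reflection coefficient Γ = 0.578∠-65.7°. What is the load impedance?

Z_L = Z_0·(1 + Γ)/(1 − Γ) = 75·(1.24 − j0.527)/(0.762 + j0.527)

Z_L ≈ 58.2 − j92.1 Ω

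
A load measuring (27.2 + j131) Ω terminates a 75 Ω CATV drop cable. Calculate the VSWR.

Γ = (Z_L − Z_0)/(Z_L + Z_0) = (-47.8 + j131)/(102.2 + j131)
|Γ| = 139/166 = 0.839
VSWR = (1 + |Γ|)/(1 − |Γ|) = 1.84/0.161

VSWR ≈ 11.4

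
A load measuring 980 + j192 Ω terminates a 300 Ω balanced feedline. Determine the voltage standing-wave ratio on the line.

VSWR ≈ 3.4

Γ = (Z_L − Z_0)/(Z_L + Z_0) = (680 + j192)/(1280 + j192)
|Γ| = 707/1290 = 0.546
VSWR = (1 + |Γ|)/(1 − |Γ|) = 1.55/0.454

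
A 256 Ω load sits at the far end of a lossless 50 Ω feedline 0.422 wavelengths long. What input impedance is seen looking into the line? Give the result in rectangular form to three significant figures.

Z_in ≈ 38.9 + j79.5 Ω

βl = 2π × 0.422 = 152°
tan(βl) = tan(152°) = -0.534
Z_in = Z_0·(Z_L + jZ_0·tanβl)/(Z_0 + jZ_L·tanβl)
     = 50·(256 − j26.7)/(50 − j137)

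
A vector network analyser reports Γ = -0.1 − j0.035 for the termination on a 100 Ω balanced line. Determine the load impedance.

Z_L = Z_0·(1 + Γ)/(1 − Γ) = 100·(0.9 − j0.035)/(1.1 + j0.035)

Z_L ≈ 81.6 − j5.78 Ω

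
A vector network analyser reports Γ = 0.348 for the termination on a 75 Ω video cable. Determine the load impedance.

Z_L = Z_0·(1 + Γ)/(1 − Γ) = 75·(1.35)/(0.652)

Z_L ≈ 155 Ω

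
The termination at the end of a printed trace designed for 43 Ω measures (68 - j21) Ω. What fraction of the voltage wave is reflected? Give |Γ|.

|Γ| ≈ 0.289

Γ = (Z_L − Z_0)/(Z_L + Z_0) = (25 − j21)/(111 − j21)
|Γ| = 32.6/113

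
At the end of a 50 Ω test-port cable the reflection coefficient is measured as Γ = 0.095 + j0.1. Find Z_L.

Z_L ≈ 59.2 + j12.1 Ω

Z_L = Z_0·(1 + Γ)/(1 − Γ) = 50·(1.09 + j0.1)/(0.905 − j0.1)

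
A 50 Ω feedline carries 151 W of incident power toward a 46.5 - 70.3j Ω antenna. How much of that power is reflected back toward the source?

P_reflected ≈ 52.5 W

|Γ| = |(-3.5 − j70.3)/(96.5 − j70.3)| = 0.59
|Γ|² = 0.348
P_refl = |Γ|²·P_inc = 52.5 W, P_del = (1 − |Γ|²)·P_inc = 98.5 W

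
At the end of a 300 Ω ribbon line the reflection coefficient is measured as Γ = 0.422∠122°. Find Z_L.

Z_L = Z_0·(1 + Γ)/(1 − Γ) = 300·(0.776 + j0.358)/(1.22 − j0.358)

Z_L ≈ 152 + j132 Ω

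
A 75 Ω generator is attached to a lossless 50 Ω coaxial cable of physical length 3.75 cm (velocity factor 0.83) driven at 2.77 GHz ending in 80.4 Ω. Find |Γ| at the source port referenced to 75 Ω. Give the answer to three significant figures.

λ = v/f = 0.83·c / 2.77 GHz = 0.0899 m
βl = 2π·l/λ = 2π × 0.417 = 150°
tan(βl) = -0.573
Z_in = Z_0·(Z_L + jZ_0·tanβl)/(Z_0 + jZ_L·tanβl) = 57.8 + j24.6 Ω
Γ_s = (Z_in − Z_s)/(Z_in + Z_s) = (-17.2 + j24.6)/(133 + j24.6), |Γ_s| = 0.222

|Γ| ≈ 0.222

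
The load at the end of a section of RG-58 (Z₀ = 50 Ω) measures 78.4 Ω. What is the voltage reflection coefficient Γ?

Γ = 0.221

Γ = (Z_L − Z_0)/(Z_L + Z_0) = (78.4 − 50)/(78.4 + 50) = 28.4/128.4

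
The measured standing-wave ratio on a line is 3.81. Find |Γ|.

|Γ| ≈ 0.584

|Γ| = (S − 1)/(S + 1) = (3.81 − 1)/(3.81 + 1) = 2.81/4.81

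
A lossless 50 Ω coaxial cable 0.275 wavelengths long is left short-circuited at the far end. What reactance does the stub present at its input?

βl = 2π × 0.275 = 99°
tan(βl) = -6.31
For a short-circuited stub, Z_in = jZ_0·tan(βl)

X_in ≈ -316 Ω (capacitive)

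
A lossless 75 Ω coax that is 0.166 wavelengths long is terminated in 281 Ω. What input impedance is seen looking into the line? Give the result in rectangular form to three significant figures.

Z_in ≈ 26.2 − j39.6 Ω

βl = 2π × 0.166 = 59.8°
tan(βl) = tan(59.8°) = 1.72
Z_in = Z_0·(Z_L + jZ_0·tanβl)/(Z_0 + jZ_L·tanβl)
     = 75·(281 + j129)/(75 + j482)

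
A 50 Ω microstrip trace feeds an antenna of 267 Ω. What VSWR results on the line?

VSWR ≈ 5.34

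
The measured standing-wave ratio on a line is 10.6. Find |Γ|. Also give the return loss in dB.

|Γ| = (S − 1)/(S + 1) = (10.6 − 1)/(10.6 + 1) = 9.6/11.6
RL = −20·log₁₀|Γ| = −20·log₁₀(0.828)

|Γ| ≈ 0.828; return loss ≈ 1.64 dB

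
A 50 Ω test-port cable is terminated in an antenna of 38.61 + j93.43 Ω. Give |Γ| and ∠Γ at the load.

Γ ≈ 0.731 ∠ 50.4°

Γ = (Z_L − Z_0)/(Z_L + Z_0) = (-11.39 + j93.43)/(88.61 + j93.43)
|Γ| = 94.1/129 = 0.731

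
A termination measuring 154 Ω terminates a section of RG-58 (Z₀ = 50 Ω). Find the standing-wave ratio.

VSWR ≈ 3.08

For a purely resistive load, VSWR = R_L/Z_0 or Z_0/R_L (whichever > 1) = 154/50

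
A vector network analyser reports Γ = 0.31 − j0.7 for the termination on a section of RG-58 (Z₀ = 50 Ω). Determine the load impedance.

Z_L ≈ 21.4 − j72.5 Ω

Z_L = Z_0·(1 + Γ)/(1 − Γ) = 50·(1.31 − j0.7)/(0.69 + j0.7)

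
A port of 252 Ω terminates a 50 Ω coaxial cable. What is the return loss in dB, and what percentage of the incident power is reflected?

Γ = (252 − 50)/(252 + 50) = 0.669
RL = −20·log₁₀(0.669) = 3.49 dB
P_refl/P_inc = |Γ|² = 0.447

RL ≈ 3.49 dB; 44.7% of incident power reflected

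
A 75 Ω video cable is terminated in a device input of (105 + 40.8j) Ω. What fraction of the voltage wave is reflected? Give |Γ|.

|Γ| ≈ 0.274

Γ = (Z_L − Z_0)/(Z_L + Z_0) = (30 + j40.8)/(180 + j40.8)
|Γ| = 50.6/185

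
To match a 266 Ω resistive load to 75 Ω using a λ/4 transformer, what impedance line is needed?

Z_qwt = √(Z_0·R_L) = √(75 × 266) = √19950

Z_qwt ≈ 141 Ω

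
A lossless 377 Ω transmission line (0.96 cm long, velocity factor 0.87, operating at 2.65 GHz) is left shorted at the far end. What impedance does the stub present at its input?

Z_in ≈ +j265 Ω

λ = v/f = 0.87·c / 2.65 GHz = 0.0985 m
βl = 2π·l/λ = 2π × 0.0975 = 35.1°
tan(βl) = 0.703
For a shorted stub, Z_in = jZ_0·tan(βl)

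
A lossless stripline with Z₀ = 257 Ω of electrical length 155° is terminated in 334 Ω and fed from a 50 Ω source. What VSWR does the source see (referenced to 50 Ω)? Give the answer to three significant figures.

VSWR ≈ 6.2

tan(βl) = -0.466
Z_in = Z_0·(Z_L + jZ_0·tanβl)/(Z_0 + jZ_L·tanβl) = 297 + j60.4 Ω
Γ_s = (Z_in − Z_s)/(Z_in + Z_s) = (247 + j60.4)/(347 + j60.4), |Γ_s| = 0.722
VSWR = (1 + |Γ_s|)/(1 − |Γ_s|)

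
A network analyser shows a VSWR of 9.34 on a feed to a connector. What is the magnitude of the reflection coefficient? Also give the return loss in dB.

|Γ| = (S − 1)/(S + 1) = (9.34 − 1)/(9.34 + 1) = 8.34/10.3
RL = −20·log₁₀|Γ| = −20·log₁₀(0.807)

|Γ| ≈ 0.807; return loss ≈ 1.87 dB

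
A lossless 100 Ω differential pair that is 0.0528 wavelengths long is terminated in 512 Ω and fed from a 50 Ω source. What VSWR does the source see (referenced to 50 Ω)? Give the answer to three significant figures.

βl = 2π × 0.0528 = 19°
tan(βl) = 0.344
Z_in = Z_0·(Z_L + jZ_0·tanβl)/(Z_0 + jZ_L·tanβl) = 139 − j211 Ω
Γ_s = (Z_in − Z_s)/(Z_in + Z_s) = (89.3 − j211)/(189 − j211), |Γ_s| = 0.809
VSWR = (1 + |Γ_s|)/(1 − |Γ_s|)

VSWR ≈ 9.45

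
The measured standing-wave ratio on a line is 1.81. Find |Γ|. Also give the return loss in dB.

|Γ| ≈ 0.288; return loss ≈ 10.8 dB

|Γ| = (S − 1)/(S + 1) = (1.81 − 1)/(1.81 + 1) = 0.81/2.81
RL = −20·log₁₀|Γ| = −20·log₁₀(0.288)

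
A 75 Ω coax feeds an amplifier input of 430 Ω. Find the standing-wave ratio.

VSWR ≈ 5.73

Γ = (430 − 75)/(430 + 75) = 0.703
VSWR = (1 + 0.703)/(1 − 0.703)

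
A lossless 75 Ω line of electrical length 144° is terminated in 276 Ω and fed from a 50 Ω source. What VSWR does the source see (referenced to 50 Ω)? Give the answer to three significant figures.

VSWR ≈ 4.5

tan(βl) = -0.727
Z_in = Z_0·(Z_L + jZ_0·tanβl)/(Z_0 + jZ_L·tanβl) = 51.8 + j83.9 Ω
Γ_s = (Z_in − Z_s)/(Z_in + Z_s) = (1.75 + j83.9)/(102 + j83.9), |Γ_s| = 0.636
VSWR = (1 + |Γ_s|)/(1 − |Γ_s|)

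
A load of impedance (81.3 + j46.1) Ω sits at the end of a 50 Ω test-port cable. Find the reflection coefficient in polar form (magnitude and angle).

Γ ≈ 0.4 ∠ 36.5°

Γ = (Z_L − Z_0)/(Z_L + Z_0) = (31.3 + j46.1)/(131.3 + j46.1)
|Γ| = 55.7/139 = 0.4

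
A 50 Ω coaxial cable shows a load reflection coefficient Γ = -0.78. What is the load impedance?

Z_L ≈ 6.18 Ω

Z_L = Z_0·(1 + Γ)/(1 − Γ) = 50·(0.22)/(1.78)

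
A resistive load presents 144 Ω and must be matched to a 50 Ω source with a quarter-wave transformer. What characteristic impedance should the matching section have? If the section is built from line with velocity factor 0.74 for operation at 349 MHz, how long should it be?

Z_qwt ≈ 84.9 Ω; length ≈ 15.9 cm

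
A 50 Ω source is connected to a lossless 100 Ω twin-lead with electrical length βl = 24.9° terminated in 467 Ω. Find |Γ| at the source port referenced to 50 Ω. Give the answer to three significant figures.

tan(βl) = 0.464
Z_in = Z_0·(Z_L + jZ_0·tanβl)/(Z_0 + jZ_L·tanβl) = 99.6 − j169 Ω
Γ_s = (Z_in − Z_s)/(Z_in + Z_s) = (49.6 − j169)/(150 − j169), |Γ_s| = 0.781

|Γ| ≈ 0.781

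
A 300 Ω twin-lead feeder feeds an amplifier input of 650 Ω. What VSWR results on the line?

VSWR ≈ 2.17

For a purely resistive load, VSWR = R_L/Z_0 or Z_0/R_L (whichever > 1) = 650/300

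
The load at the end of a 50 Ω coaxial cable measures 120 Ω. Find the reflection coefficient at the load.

Γ = 0.412

Γ = (Z_L − Z_0)/(Z_L + Z_0) = (120 − 50)/(120 + 50) = 70/170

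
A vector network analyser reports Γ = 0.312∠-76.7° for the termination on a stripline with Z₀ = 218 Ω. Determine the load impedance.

Z_L ≈ 206 − j139 Ω

Z_L = Z_0·(1 + Γ)/(1 − Γ) = 218·(1.07 − j0.304)/(0.928 + j0.304)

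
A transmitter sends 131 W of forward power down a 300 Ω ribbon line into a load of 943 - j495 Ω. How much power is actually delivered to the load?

|Γ| = |(643 − j495)/(1243 − j495)| = 0.607
|Γ|² = 0.368
P_refl = |Γ|²·P_inc = 48.2 W, P_del = (1 − |Γ|²)·P_inc = 82.8 W

P_delivered ≈ 82.8 W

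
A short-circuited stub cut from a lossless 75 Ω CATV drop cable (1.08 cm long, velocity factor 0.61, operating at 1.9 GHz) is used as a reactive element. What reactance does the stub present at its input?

X_in ≈ 63.8 Ω (inductive)

λ = v/f = 0.61·c / 1.9 GHz = 0.0963 m
βl = 2π·l/λ = 2π × 0.112 = 40.4°
tan(βl) = 0.85
For a short-circuited stub, Z_in = jZ_0·tan(βl)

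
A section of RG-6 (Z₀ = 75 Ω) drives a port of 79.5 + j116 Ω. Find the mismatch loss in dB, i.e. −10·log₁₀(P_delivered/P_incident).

mismatch loss ≈ 1.95 dB

Γ = (4.5 + j116)/(154.5 + j116), |Γ| = 0.601
|Γ|² = 0.361, so P_del/P_inc = 1 − |Γ|² = 0.639
ML = −10·log₁₀(1 − |Γ|²)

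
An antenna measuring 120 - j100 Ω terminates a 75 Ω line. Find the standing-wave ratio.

VSWR ≈ 3

Γ = (Z_L − Z_0)/(Z_L + Z_0) = (45 − j100)/(195 − j100)
|Γ| = 110/219 = 0.5
VSWR = (1 + |Γ|)/(1 − |Γ|) = 1.5/0.5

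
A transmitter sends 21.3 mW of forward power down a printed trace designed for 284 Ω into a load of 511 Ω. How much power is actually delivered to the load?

P_delivered ≈ 19.6 mW

Γ = (511 − 284)/(511 + 284) = 0.286
|Γ|² = 0.0815
P_refl = |Γ|²·P_inc = 1.74 mW, P_del = (1 − |Γ|²)·P_inc = 19.6 mW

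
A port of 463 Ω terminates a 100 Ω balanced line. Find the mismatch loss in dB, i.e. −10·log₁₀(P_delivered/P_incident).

mismatch loss ≈ 2.33 dB

Γ = (463 − 100)/(463 + 100) = 0.645
|Γ|² = 0.416, so P_del/P_inc = 1 − |Γ|² = 0.584
ML = −10·log₁₀(1 − |Γ|²)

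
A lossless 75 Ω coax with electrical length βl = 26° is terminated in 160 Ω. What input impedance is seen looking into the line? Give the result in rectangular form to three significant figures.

tan(βl) = tan(26°) = 0.488
Z_in = Z_0·(Z_L + jZ_0·tanβl)/(Z_0 + jZ_L·tanβl)
     = 75·(160 + j36.6)/(75 + j78)

Z_in ≈ 95.1 − j62.4 Ω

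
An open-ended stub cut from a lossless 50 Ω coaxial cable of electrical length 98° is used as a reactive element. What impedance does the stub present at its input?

tan(βl) = -7.12
For an open-ended stub, Z_in = −jZ_0·cot(βl) = −jZ_0/tan(βl)

Z_in ≈ +j7.03 Ω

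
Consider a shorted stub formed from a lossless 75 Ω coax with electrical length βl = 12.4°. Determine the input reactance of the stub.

tan(βl) = 0.22
For a shorted stub, Z_in = jZ_0·tan(βl)

X_in ≈ 16.5 Ω (inductive)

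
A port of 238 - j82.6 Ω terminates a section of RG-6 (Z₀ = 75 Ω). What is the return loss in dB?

Γ = (163 − j82.6)/(313 − j82.6), |Γ| = 0.564
RL = −20·log₁₀|Γ| = −20·log₁₀(0.564)

RL ≈ 4.97 dB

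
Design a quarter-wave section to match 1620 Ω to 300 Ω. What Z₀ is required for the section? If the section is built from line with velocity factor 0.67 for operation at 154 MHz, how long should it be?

Z_qwt ≈ 697 Ω; length ≈ 32.6 cm

Z_qwt = √(Z_0·R_L) = √(300 × 1620) = √486000
λ = 0.67·c/f = 1.31 m, so l = λ/4 = 0.326 m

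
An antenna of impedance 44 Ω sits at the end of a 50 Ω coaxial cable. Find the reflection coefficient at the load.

Γ = (Z_L − Z_0)/(Z_L + Z_0) = (44 − 50)/(44 + 50) = -6/94

Γ = -0.0638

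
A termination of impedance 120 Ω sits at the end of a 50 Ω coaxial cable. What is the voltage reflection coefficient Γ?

Γ = 0.412

Γ = (Z_L − Z_0)/(Z_L + Z_0) = (120 − 50)/(120 + 50) = 70/170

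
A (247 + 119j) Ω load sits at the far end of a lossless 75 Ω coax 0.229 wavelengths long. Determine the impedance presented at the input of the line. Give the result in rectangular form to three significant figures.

βl = 2π × 0.229 = 82.4°
tan(βl) = tan(82.4°) = 7.53
Z_in = Z_0·(Z_L + jZ_0·tanβl)/(Z_0 + jZ_L·tanβl)
     = 75·(247 + j684)/(-822 + j1860)

Z_in ≈ 19.4 − j18.5 Ω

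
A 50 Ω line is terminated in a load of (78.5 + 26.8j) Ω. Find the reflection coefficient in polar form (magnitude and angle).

Γ = (Z_L − Z_0)/(Z_L + Z_0) = (28.5 + j26.8)/(128.5 + j26.8)
|Γ| = 39.1/131 = 0.298

Γ ≈ 0.298 ∠ 31.5°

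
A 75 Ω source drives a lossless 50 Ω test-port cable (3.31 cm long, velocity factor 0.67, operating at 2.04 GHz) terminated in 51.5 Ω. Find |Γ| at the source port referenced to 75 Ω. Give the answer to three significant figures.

|Γ| ≈ 0.207

λ = v/f = 0.67·c / 2.04 GHz = 0.0985 m
βl = 2π·l/λ = 2π × 0.336 = 121°
tan(βl) = -1.67
Z_in = Z_0·(Z_L + jZ_0·tanβl)/(Z_0 + jZ_L·tanβl) = 49.3 + j1.29 Ω
Γ_s = (Z_in − Z_s)/(Z_in + Z_s) = (-25.7 + j1.29)/(124 + j1.29), |Γ_s| = 0.207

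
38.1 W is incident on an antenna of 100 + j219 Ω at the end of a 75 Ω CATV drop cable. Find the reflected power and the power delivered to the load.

|Γ| = |(25 + j219)/(175 + j219)| = 0.786
|Γ|² = 0.618
P_refl = |Γ|²·P_inc = 23.6 W, P_del = (1 − |Γ|²)·P_inc = 14.5 W

P_reflected ≈ 23.6 W; P_delivered ≈ 14.5 W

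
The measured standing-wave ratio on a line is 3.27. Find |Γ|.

|Γ| = (S − 1)/(S + 1) = (3.27 − 1)/(3.27 + 1) = 2.27/4.27

|Γ| ≈ 0.532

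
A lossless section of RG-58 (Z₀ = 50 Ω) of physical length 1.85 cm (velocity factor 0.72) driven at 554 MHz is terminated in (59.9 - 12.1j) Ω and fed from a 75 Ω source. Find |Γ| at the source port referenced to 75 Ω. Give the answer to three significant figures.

λ = v/f = 0.72·c / 554 MHz = 0.39 m
βl = 2π·l/λ = 2π × 0.0474 = 17.1°
tan(βl) = 0.307
Z_in = Z_0·(Z_L + jZ_0·tanβl)/(Z_0 + jZ_L·tanβl) = 50.8 − j14.4 Ω
Γ_s = (Z_in − Z_s)/(Z_in + Z_s) = (-24.2 − j14.4)/(126 − j14.4), |Γ_s| = 0.222

|Γ| ≈ 0.222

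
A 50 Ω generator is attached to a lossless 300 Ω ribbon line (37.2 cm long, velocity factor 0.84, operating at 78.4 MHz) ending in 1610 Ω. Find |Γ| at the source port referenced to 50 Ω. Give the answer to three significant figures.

λ = v/f = 0.84·c / 78.4 MHz = 3.21 m
βl = 2π·l/λ = 2π × 0.116 = 41.7°
tan(βl) = 0.89
Z_in = Z_0·(Z_L + jZ_0·tanβl)/(Z_0 + jZ_L·tanβl) = 121 − j312 Ω
Γ_s = (Z_in − Z_s)/(Z_in + Z_s) = (71.2 − j312)/(171 − j312), |Γ_s| = 0.899

|Γ| ≈ 0.899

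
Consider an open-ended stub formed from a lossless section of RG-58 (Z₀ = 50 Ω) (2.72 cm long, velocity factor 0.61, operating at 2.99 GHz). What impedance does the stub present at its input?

Z_in ≈ +j137 Ω

λ = v/f = 0.61·c / 2.99 GHz = 0.0612 m
βl = 2π·l/λ = 2π × 0.444 = 160°
tan(βl) = -0.364
For an open-ended stub, Z_in = −jZ_0·cot(βl) = −jZ_0/tan(βl)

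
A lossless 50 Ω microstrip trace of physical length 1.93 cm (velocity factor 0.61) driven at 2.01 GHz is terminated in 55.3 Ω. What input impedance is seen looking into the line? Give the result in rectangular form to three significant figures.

λ = v/f = 0.61·c / 2.01 GHz = 0.091 m
βl = 2π·l/λ = 2π × 0.212 = 76.3°
tan(βl) = tan(76.3°) = 4.11
Z_in = Z_0·(Z_L + jZ_0·tanβl)/(Z_0 + jZ_L·tanβl)
     = 50·(55.3 + j205)/(50 + j227)

Z_in ≈ 45.7 − j2.12 Ω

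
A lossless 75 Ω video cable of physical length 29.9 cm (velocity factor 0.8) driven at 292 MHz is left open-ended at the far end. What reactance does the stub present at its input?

X_in ≈ 65.1 Ω (inductive)

λ = v/f = 0.8·c / 292 MHz = 0.822 m
βl = 2π·l/λ = 2π × 0.364 = 131°
tan(βl) = -1.15
For an open-ended stub, Z_in = −jZ_0·cot(βl) = −jZ_0/tan(βl)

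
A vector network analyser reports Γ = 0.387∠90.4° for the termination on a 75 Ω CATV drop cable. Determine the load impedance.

Z_L ≈ 55.2 + j50.3 Ω

Z_L = Z_0·(1 + Γ)/(1 − Γ) = 75·(0.997 + j0.387)/(1 − j0.387)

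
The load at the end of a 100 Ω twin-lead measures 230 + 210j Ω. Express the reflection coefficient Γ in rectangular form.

Γ = (Z_L − Z_0)/(Z_L + Z_0) = (130 + j210)/(330 + j210)

Γ ≈ 0.569 + j0.275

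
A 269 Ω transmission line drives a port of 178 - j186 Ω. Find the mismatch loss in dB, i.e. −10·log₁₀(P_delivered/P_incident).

mismatch loss ≈ 0.877 dB

Γ = (-91 − j186)/(447 − j186), |Γ| = 0.428
|Γ|² = 0.183, so P_del/P_inc = 1 − |Γ|² = 0.817
ML = −10·log₁₀(1 − |Γ|²)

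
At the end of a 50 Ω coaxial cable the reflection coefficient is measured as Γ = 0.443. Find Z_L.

Z_L ≈ 130 Ω

Z_L = Z_0·(1 + Γ)/(1 − Γ) = 50·(1.44)/(0.557)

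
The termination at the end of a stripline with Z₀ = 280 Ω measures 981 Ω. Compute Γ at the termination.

Γ = (Z_L − Z_0)/(Z_L + Z_0) = (981 − 280)/(981 + 280) = 701/1261

Γ = 0.556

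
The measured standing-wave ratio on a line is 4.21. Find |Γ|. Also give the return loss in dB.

|Γ| ≈ 0.616; return loss ≈ 4.21 dB

|Γ| = (S − 1)/(S + 1) = (4.21 − 1)/(4.21 + 1) = 3.21/5.21
RL = −20·log₁₀|Γ| = −20·log₁₀(0.616)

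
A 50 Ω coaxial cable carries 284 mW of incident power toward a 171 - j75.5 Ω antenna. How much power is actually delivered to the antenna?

|Γ| = |(121 − j75.5)/(221 − j75.5)| = 0.611
|Γ|² = 0.373
P_refl = |Γ|²·P_inc = 106 mW, P_del = (1 − |Γ|²)·P_inc = 178 mW

P_delivered ≈ 178 mW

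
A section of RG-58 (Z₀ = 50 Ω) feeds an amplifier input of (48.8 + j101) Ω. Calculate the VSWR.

VSWR ≈ 6.02

Γ = (Z_L − Z_0)/(Z_L + Z_0) = (-1.2 + j101)/(98.8 + j101)
|Γ| = 101/141 = 0.715
VSWR = (1 + |Γ|)/(1 − |Γ|) = 1.71/0.285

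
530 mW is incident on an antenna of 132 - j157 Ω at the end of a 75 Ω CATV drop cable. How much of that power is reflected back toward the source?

|Γ| = |(57 − j157)/(207 − j157)| = 0.643
|Γ|² = 0.413
P_refl = |Γ|²·P_inc = 219 mW, P_del = (1 − |Γ|²)·P_inc = 311 mW

P_reflected ≈ 219 mW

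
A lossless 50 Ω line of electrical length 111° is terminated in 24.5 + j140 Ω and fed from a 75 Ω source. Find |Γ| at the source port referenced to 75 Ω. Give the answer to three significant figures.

tan(βl) = -2.61
Z_in = Z_0·(Z_L + jZ_0·tanβl)/(Z_0 + jZ_L·tanβl) = 2.71 + j1.59 Ω
Γ_s = (Z_in − Z_s)/(Z_in + Z_s) = (-72.3 + j1.59)/(77.7 + j1.59), |Γ_s| = 0.93

|Γ| ≈ 0.93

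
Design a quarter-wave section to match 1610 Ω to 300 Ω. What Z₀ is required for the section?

Z_qwt ≈ 695 Ω

Z_qwt = √(Z_0·R_L) = √(300 × 1610) = √483000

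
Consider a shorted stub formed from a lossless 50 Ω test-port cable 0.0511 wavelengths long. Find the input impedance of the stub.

Z_in ≈ +j16.6 Ω

βl = 2π × 0.0511 = 18.4°
tan(βl) = 0.333
For a shorted stub, Z_in = jZ_0·tan(βl)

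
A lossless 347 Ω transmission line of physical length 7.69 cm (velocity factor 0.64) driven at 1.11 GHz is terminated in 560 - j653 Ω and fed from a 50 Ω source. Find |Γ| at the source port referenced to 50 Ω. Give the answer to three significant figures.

|Γ| ≈ 0.933

λ = v/f = 0.64·c / 1.11 GHz = 0.173 m
βl = 2π·l/λ = 2π × 0.445 = 160°
tan(βl) = -0.363
Z_in = Z_0·(Z_L + jZ_0·tanβl)/(Z_0 + jZ_L·tanβl) = 1430 + j183 Ω
Γ_s = (Z_in − Z_s)/(Z_in + Z_s) = (1380 + j183)/(1480 + j183), |Γ_s| = 0.933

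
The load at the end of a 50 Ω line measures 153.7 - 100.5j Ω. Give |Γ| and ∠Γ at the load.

Γ = (Z_L − Z_0)/(Z_L + Z_0) = (103.7 − j100.5)/(203.7 − j100.5)
|Γ| = 144/227 = 0.636

Γ ≈ 0.636 ∠ -17.8°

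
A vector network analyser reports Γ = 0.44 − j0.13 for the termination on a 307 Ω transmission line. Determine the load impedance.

Z_L ≈ 733 − j242 Ω

Z_L = Z_0·(1 + Γ)/(1 − Γ) = 307·(1.44 − j0.13)/(0.56 + j0.13)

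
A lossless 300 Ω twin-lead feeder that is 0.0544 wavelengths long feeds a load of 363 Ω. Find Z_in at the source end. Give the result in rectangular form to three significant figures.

βl = 2π × 0.0544 = 19.6°
tan(βl) = tan(19.6°) = 0.356
Z_in = Z_0·(Z_L + jZ_0·tanβl)/(Z_0 + jZ_L·tanβl)
     = 300·(363 + j107)/(300 + j129)

Z_in ≈ 345 − j41.8 Ω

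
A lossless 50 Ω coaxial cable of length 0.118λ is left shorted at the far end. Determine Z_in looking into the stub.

Z_in ≈ +j45.8 Ω

βl = 2π × 0.118 = 42.5°
tan(βl) = 0.916
For a shorted stub, Z_in = jZ_0·tan(βl)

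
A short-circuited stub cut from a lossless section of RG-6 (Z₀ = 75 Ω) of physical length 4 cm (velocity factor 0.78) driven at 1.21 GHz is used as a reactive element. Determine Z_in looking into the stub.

Z_in ≈ +j270 Ω

λ = v/f = 0.78·c / 1.21 GHz = 0.193 m
βl = 2π·l/λ = 2π × 0.207 = 74.5°
tan(βl) = 3.6
For a short-circuited stub, Z_in = jZ_0·tan(βl)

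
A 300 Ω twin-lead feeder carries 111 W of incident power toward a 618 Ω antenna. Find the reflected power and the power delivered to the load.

Γ = (618 − 300)/(618 + 300) = 0.346
|Γ|² = 0.12
P_refl = |Γ|²·P_inc = 13.3 W, P_del = (1 − |Γ|²)·P_inc = 97.7 W

P_reflected ≈ 13.3 W; P_delivered ≈ 97.7 W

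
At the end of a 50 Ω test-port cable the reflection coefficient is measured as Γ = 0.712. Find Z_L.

Z_L ≈ 297 Ω

Z_L = Z_0·(1 + Γ)/(1 − Γ) = 50·(1.71)/(0.288)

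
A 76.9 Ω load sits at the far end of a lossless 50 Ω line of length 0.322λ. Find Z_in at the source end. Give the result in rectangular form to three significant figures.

βl = 2π × 0.322 = 116°
tan(βl) = tan(116°) = -2.06
Z_in = Z_0·(Z_L + jZ_0·tanβl)/(Z_0 + jZ_L·tanβl)
     = 50·(76.9 − j103)/(50 − j158)

Z_in ≈ 36.5 + j12.8 Ω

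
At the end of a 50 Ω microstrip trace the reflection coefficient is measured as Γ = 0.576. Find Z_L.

Z_L = Z_0·(1 + Γ)/(1 − Γ) = 50·(1.58)/(0.424)

Z_L ≈ 186 Ω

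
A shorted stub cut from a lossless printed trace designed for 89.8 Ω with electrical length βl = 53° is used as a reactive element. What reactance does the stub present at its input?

tan(βl) = 1.33
For a shorted stub, Z_in = jZ_0·tan(βl)

X_in ≈ 119 Ω (inductive)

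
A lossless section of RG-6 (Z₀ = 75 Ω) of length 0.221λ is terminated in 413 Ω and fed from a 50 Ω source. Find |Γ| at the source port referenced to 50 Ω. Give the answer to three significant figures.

βl = 2π × 0.221 = 79.6°
tan(βl) = 5.43
Z_in = Z_0·(Z_L + jZ_0·tanβl)/(Z_0 + jZ_L·tanβl) = 14.1 − j13.3 Ω
Γ_s = (Z_in − Z_s)/(Z_in + Z_s) = (-35.9 − j13.3)/(64.1 − j13.3), |Γ_s| = 0.586

|Γ| ≈ 0.586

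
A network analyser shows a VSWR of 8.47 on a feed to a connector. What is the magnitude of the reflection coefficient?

|Γ| = (S − 1)/(S + 1) = (8.47 − 1)/(8.47 + 1) = 7.47/9.47

|Γ| ≈ 0.789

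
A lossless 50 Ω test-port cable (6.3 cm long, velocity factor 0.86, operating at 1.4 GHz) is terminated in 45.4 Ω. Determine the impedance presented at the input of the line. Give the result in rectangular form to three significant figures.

λ = v/f = 0.86·c / 1.4 GHz = 0.184 m
βl = 2π·l/λ = 2π × 0.342 = 123°
tan(βl) = tan(123°) = -1.54
Z_in = Z_0·(Z_L + jZ_0·tanβl)/(Z_0 + jZ_L·tanβl)
     = 50·(45.4 − j76.8)/(50 − j69.7)

Z_in ≈ 51.8 − j4.58 Ω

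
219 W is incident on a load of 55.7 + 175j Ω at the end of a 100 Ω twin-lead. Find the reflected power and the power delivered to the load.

|Γ| = |(-44.3 + j175)/(155.7 + j175)| = 0.771
|Γ|² = 0.594
P_refl = |Γ|²·P_inc = 130 W, P_del = (1 − |Γ|²)·P_inc = 88.9 W

P_reflected ≈ 130 W; P_delivered ≈ 88.9 W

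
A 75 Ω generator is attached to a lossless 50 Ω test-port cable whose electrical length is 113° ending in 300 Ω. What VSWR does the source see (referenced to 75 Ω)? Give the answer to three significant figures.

tan(βl) = -2.36
Z_in = Z_0·(Z_L + jZ_0·tanβl)/(Z_0 + jZ_L·tanβl) = 9.79 + j20.5 Ω
Γ_s = (Z_in − Z_s)/(Z_in + Z_s) = (-65.2 + j20.5)/(84.8 + j20.5), |Γ_s| = 0.784
VSWR = (1 + |Γ_s|)/(1 − |Γ_s|)

VSWR ≈ 8.25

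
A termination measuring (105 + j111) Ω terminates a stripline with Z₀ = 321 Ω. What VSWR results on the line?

Γ = (Z_L − Z_0)/(Z_L + Z_0) = (-216 + j111)/(426 + j111)
|Γ| = 243/440 = 0.552
VSWR = (1 + |Γ|)/(1 − |Γ|) = 1.55/0.448

VSWR ≈ 3.46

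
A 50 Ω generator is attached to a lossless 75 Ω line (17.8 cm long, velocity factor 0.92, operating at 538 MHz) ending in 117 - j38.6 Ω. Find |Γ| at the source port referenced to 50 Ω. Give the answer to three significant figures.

λ = v/f = 0.92·c / 538 MHz = 0.513 m
βl = 2π·l/λ = 2π × 0.347 = 125°
tan(βl) = -1.43
Z_in = Z_0·(Z_L + jZ_0·tanβl)/(Z_0 + jZ_L·tanβl) = 70.5 + j44.1 Ω
Γ_s = (Z_in − Z_s)/(Z_in + Z_s) = (20.5 + j44.1)/(121 + j44.1), |Γ_s| = 0.379

|Γ| ≈ 0.379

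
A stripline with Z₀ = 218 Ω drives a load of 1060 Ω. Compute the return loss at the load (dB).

RL ≈ 3.62 dB

Γ = (1060 − 218)/(1060 + 218) = 0.659
RL = −20·log₁₀|Γ| = −20·log₁₀(0.659)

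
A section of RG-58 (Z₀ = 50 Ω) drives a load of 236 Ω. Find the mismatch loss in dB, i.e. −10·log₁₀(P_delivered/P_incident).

mismatch loss ≈ 2.39 dB

Γ = (236 − 50)/(236 + 50) = 0.65
|Γ|² = 0.423, so P_del/P_inc = 1 − |Γ|² = 0.577
ML = −10·log₁₀(1 − |Γ|²)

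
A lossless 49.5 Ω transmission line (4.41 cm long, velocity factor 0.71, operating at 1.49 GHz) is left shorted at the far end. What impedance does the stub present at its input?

Z_in ≈ −j129 Ω

λ = v/f = 0.71·c / 1.49 GHz = 0.143 m
βl = 2π·l/λ = 2π × 0.308 = 111°
tan(βl) = -2.6
For a shorted stub, Z_in = jZ_0·tan(βl)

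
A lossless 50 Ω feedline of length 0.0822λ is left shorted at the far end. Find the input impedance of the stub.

Z_in ≈ +j28.4 Ω

βl = 2π × 0.0822 = 29.6°
tan(βl) = 0.568
For a shorted stub, Z_in = jZ_0·tan(βl)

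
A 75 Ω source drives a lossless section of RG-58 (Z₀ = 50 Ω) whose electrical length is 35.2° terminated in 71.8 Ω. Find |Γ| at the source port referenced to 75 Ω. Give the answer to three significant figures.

tan(βl) = 0.705
Z_in = Z_0·(Z_L + jZ_0·tanβl)/(Z_0 + jZ_L·tanβl) = 53.1 − j18.5 Ω
Γ_s = (Z_in − Z_s)/(Z_in + Z_s) = (-21.9 − j18.5)/(128 − j18.5), |Γ_s| = 0.222

|Γ| ≈ 0.222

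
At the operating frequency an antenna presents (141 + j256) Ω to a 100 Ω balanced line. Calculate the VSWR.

Γ = (Z_L − Z_0)/(Z_L + Z_0) = (41 + j256)/(241 + j256)
|Γ| = 259/352 = 0.737
VSWR = (1 + |Γ|)/(1 − |Γ|) = 1.74/0.263

VSWR ≈ 6.62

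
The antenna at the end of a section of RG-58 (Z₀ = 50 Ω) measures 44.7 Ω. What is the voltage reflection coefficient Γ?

Γ = -0.056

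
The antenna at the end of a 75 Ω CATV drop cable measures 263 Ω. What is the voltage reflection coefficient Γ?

Γ = (Z_L − Z_0)/(Z_L + Z_0) = (263 − 75)/(263 + 75) = 188/338

Γ = 0.556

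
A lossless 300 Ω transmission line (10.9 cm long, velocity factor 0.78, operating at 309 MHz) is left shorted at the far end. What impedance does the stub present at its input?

Z_in ≈ +j381 Ω

λ = v/f = 0.78·c / 309 MHz = 0.757 m
βl = 2π·l/λ = 2π × 0.144 = 51.8°
tan(βl) = 1.27
For a shorted stub, Z_in = jZ_0·tan(βl)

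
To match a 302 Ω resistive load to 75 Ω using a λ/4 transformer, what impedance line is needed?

Z_qwt = √(Z_0·R_L) = √(75 × 302) = √22650

Z_qwt ≈ 150 Ω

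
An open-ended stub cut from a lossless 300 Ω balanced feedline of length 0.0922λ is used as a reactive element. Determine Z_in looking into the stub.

βl = 2π × 0.0922 = 33.2°
tan(βl) = 0.654
For an open-ended stub, Z_in = −jZ_0·cot(βl) = −jZ_0/tan(βl)

Z_in ≈ −j459 Ω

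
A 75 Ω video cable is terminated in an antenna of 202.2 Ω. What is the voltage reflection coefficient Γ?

Γ = 0.459

Γ = (Z_L − Z_0)/(Z_L + Z_0) = (202.2 − 75)/(202.2 + 75) = 127.2/277.2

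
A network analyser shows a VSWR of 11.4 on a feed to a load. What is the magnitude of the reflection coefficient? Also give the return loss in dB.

|Γ| = (S − 1)/(S + 1) = (11.4 − 1)/(11.4 + 1) = 10.4/12.4
RL = −20·log₁₀|Γ| = −20·log₁₀(0.839)

|Γ| ≈ 0.839; return loss ≈ 1.53 dB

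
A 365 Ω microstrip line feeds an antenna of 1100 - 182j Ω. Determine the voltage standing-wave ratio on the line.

Γ = (Z_L − Z_0)/(Z_L + Z_0) = (735 − j182)/(1465 − j182)
|Γ| = 757/1480 = 0.513
VSWR = (1 + |Γ|)/(1 − |Γ|) = 1.51/0.487

VSWR ≈ 3.11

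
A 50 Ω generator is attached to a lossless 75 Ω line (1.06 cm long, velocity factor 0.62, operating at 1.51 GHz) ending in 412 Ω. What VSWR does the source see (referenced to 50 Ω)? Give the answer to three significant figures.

λ = v/f = 0.62·c / 1.51 GHz = 0.123 m
βl = 2π·l/λ = 2π × 0.0861 = 31°
tan(βl) = 0.6
Z_in = Z_0·(Z_L + jZ_0·tanβl)/(Z_0 + jZ_L·tanβl) = 47.2 − j111 Ω
Γ_s = (Z_in − Z_s)/(Z_in + Z_s) = (-2.81 − j111)/(97.2 − j111), |Γ_s| = 0.751
VSWR = (1 + |Γ_s|)/(1 − |Γ_s|)

VSWR ≈ 7.05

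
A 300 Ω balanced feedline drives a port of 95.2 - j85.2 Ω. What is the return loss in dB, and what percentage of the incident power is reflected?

Γ = (-204.8 − j85.2)/(395.2 − j85.2), |Γ| = 0.549
RL = −20·log₁₀(0.549) = 5.21 dB
P_refl/P_inc = |Γ|² = 0.301

RL ≈ 5.21 dB; 30.1% of incident power reflected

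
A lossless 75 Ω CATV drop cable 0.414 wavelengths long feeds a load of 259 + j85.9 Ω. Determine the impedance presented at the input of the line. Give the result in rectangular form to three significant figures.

βl = 2π × 0.414 = 149°
tan(βl) = tan(149°) = -0.6
Z_in = Z_0·(Z_L + jZ_0·tanβl)/(Z_0 + jZ_L·tanβl)
     = 75·(259 + j40.9)/(127 − j155)

Z_in ≈ 49.3 + j84.8 Ω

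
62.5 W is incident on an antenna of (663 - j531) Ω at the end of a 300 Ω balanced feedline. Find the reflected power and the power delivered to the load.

|Γ| = |(363 − j531)/(963 − j531)| = 0.585
|Γ|² = 0.342
P_refl = |Γ|²·P_inc = 21.4 W, P_del = (1 − |Γ|²)·P_inc = 41.1 W

P_reflected ≈ 21.4 W; P_delivered ≈ 41.1 W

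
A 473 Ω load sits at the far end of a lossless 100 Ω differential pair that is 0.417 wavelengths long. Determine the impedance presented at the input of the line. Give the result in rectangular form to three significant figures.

βl = 2π × 0.417 = 150°
tan(βl) = tan(150°) = -0.575
Z_in = Z_0·(Z_L + jZ_0·tanβl)/(Z_0 + jZ_L·tanβl)
     = 100·(473 − j57.5)/(100 − j272)

Z_in ≈ 75 + j146 Ω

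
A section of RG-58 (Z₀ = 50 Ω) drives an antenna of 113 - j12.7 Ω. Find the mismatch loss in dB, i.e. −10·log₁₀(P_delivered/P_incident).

mismatch loss ≈ 0.729 dB

Γ = (63 − j12.7)/(163 − j12.7), |Γ| = 0.393
|Γ|² = 0.155, so P_del/P_inc = 1 − |Γ|² = 0.845
ML = −10·log₁₀(1 − |Γ|²)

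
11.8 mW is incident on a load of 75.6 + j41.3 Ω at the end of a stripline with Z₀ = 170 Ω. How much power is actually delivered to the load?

P_delivered ≈ 9.78 mW

|Γ| = |(-94.4 + j41.3)/(245.6 + j41.3)| = 0.414
|Γ|² = 0.171
P_refl = |Γ|²·P_inc = 2.02 mW, P_del = (1 − |Γ|²)·P_inc = 9.78 mW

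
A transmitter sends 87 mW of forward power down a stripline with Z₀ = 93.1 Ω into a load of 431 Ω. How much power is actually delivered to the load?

Γ = (431 − 93.1)/(431 + 93.1) = 0.645
|Γ|² = 0.416
P_refl = |Γ|²·P_inc = 36.2 mW, P_del = (1 − |Γ|²)·P_inc = 50.8 mW

P_delivered ≈ 50.8 mW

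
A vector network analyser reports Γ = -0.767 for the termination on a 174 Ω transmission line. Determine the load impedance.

Z_L = Z_0·(1 + Γ)/(1 − Γ) = 174·(0.233)/(1.77)

Z_L ≈ 22.9 Ω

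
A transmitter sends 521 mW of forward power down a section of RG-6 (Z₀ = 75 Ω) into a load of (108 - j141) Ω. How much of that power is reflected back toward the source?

|Γ| = |(33 − j141)/(183 − j141)| = 0.627
|Γ|² = 0.393
P_refl = |Γ|²·P_inc = 205 mW, P_del = (1 − |Γ|²)·P_inc = 316 mW

P_reflected ≈ 205 mW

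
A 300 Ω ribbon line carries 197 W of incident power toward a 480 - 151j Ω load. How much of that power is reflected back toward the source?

|Γ| = |(180 − j151)/(780 − j151)| = 0.296
|Γ|² = 0.0875
P_refl = |Γ|²·P_inc = 17.2 W, P_del = (1 − |Γ|²)·P_inc = 180 W

P_reflected ≈ 17.2 W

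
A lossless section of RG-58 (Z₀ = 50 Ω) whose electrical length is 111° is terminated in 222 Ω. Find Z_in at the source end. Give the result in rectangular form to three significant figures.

Z_in ≈ 12.8 + j18.1 Ω

tan(βl) = tan(111°) = -2.61
Z_in = Z_0·(Z_L + jZ_0·tanβl)/(Z_0 + jZ_L·tanβl)
     = 50·(222 − j130)/(50 − j578)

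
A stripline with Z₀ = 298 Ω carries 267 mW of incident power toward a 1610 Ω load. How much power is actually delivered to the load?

Γ = (1610 − 298)/(1610 + 298) = 0.688
|Γ|² = 0.473
P_refl = |Γ|²·P_inc = 126 mW, P_del = (1 − |Γ|²)·P_inc = 141 mW

P_delivered ≈ 141 mW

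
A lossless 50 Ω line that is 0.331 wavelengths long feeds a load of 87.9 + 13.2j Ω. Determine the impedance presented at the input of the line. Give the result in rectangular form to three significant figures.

Z_in ≈ 30.6 + j13.6 Ω

βl = 2π × 0.331 = 119°
tan(βl) = tan(119°) = -1.79
Z_in = Z_0·(Z_L + jZ_0·tanβl)/(Z_0 + jZ_L·tanβl)
     = 50·(87.9 − j76.4)/(73.7 − j158)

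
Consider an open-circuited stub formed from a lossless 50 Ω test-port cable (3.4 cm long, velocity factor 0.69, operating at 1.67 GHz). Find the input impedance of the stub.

λ = v/f = 0.69·c / 1.67 GHz = 0.124 m
βl = 2π·l/λ = 2π × 0.274 = 98.7°
tan(βl) = -6.5
For an open-circuited stub, Z_in = −jZ_0·cot(βl) = −jZ_0/tan(βl)

Z_in ≈ +j7.69 Ω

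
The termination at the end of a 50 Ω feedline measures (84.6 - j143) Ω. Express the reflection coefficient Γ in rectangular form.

Γ = (Z_L − Z_0)/(Z_L + Z_0) = (34.6 − j143)/(134.6 − j143)

Γ ≈ 0.651 − j0.371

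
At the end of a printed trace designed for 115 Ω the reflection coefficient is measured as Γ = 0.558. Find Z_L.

Z_L = Z_0·(1 + Γ)/(1 − Γ) = 115·(1.56)/(0.442)

Z_L ≈ 405 Ω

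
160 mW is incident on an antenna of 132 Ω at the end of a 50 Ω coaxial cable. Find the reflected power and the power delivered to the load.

P_reflected ≈ 32.5 mW; P_delivered ≈ 128 mW

Γ = (132 − 50)/(132 + 50) = 0.451
|Γ|² = 0.203
P_refl = |Γ|²·P_inc = 32.5 mW, P_del = (1 − |Γ|²)·P_inc = 128 mW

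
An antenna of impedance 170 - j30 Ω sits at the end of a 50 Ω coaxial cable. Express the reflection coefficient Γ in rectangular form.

Γ ≈ 0.554 − j0.0609

Γ = (Z_L − Z_0)/(Z_L + Z_0) = (120 − j30)/(220 − j30)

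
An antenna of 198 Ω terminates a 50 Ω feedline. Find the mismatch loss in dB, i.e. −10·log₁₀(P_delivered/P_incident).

Γ = (198 − 50)/(198 + 50) = 0.597
|Γ|² = 0.356, so P_del/P_inc = 1 − |Γ|² = 0.644
ML = −10·log₁₀(1 − |Γ|²)

mismatch loss ≈ 1.91 dB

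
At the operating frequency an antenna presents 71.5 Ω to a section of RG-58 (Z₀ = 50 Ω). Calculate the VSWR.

VSWR ≈ 1.43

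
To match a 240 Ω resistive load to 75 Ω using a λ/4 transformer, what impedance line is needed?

Z_qwt = √(Z_0·R_L) = √(75 × 240) = √18000

Z_qwt ≈ 134 Ω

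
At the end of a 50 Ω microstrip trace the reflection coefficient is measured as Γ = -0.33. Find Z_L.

Z_L = Z_0·(1 + Γ)/(1 − Γ) = 50·(0.67)/(1.33)

Z_L ≈ 25.2 Ω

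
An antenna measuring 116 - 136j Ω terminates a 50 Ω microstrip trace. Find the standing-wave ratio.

Γ = (Z_L − Z_0)/(Z_L + Z_0) = (66 − j136)/(166 − j136)
|Γ| = 151/215 = 0.704
VSWR = (1 + |Γ|)/(1 − |Γ|) = 1.7/0.296

VSWR ≈ 5.77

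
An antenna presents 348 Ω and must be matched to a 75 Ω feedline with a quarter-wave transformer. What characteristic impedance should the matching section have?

Z_qwt ≈ 162 Ω

Z_qwt = √(Z_0·R_L) = √(75 × 348) = √26100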